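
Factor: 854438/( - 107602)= -427219/53801 =-11^(-1)*13^1*59^1*67^( - 1 )*73^(-1 )*557^1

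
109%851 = 109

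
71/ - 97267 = -1 +97196/97267 = -0.00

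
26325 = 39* 675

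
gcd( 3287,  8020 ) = 1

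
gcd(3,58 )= 1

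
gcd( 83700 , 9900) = 900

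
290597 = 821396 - 530799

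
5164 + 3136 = 8300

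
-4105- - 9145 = 5040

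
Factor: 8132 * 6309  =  2^2 * 3^2 * 19^1 * 107^1*701^1 = 51304788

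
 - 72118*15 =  - 1081770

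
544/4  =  136=136.00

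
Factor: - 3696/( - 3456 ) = 2^(-3) * 3^( - 2)*7^1*11^1 = 77/72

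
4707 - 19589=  - 14882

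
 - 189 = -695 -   -  506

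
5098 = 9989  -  4891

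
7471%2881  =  1709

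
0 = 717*0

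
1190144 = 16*74384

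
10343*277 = 2865011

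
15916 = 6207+9709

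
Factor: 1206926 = 2^1*7^1 * 86209^1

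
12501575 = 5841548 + 6660027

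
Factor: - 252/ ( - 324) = 7/9 = 3^( - 2)*7^1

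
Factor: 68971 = 7^1 *59^1*167^1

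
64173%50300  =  13873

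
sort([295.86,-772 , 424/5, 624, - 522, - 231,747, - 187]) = [ - 772,-522, - 231, - 187, 424/5 , 295.86, 624, 747 ]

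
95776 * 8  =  766208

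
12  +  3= 15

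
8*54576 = 436608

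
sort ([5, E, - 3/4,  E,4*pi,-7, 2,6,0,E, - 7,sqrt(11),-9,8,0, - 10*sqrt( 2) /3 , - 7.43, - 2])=[ - 9 , - 7.43, -7,  -  7, - 10*sqrt(2 )/3,-2, - 3/4,0,0, 2,E, E,  E,sqrt(11 ),5 , 6,8, 4*pi ]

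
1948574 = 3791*514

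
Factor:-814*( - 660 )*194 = 104224560 = 2^4*3^1 * 5^1*11^2*37^1*97^1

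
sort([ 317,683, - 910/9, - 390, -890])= [-890,  -  390, -910/9, 317,  683] 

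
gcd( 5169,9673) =1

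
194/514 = 97/257 = 0.38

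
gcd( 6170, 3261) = 1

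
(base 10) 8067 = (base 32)7S3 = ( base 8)17603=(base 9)12053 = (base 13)3897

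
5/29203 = 5/29203 = 0.00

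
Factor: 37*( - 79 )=  -  37^1*79^1 = - 2923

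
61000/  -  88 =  - 694 + 9/11 = - 693.18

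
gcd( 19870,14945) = 5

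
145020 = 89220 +55800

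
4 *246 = 984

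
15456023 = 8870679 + 6585344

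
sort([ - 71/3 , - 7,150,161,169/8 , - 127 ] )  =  [ - 127, - 71/3,-7 , 169/8,150 , 161]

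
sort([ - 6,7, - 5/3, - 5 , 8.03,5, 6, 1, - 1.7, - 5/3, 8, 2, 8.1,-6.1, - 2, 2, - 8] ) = [ - 8, - 6.1, - 6,  -  5, - 2, - 1.7,  -  5/3, - 5/3 , 1,  2, 2,5, 6, 7, 8, 8.03, 8.1]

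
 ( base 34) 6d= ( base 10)217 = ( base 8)331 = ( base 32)6P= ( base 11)188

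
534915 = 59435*9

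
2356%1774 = 582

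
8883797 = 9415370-531573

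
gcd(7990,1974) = 94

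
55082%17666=2084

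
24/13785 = 8/4595= 0.00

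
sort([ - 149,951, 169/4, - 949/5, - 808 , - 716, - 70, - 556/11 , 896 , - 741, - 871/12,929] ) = [ - 808, - 741, - 716, - 949/5, - 149, - 871/12 , - 70, - 556/11, 169/4, 896, 929,951]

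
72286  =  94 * 769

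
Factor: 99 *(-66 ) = - 2^1*3^3*11^2 =-6534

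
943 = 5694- 4751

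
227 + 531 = 758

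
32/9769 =32/9769 = 0.00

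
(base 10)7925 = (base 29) 9C8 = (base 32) 7nl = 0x1EF5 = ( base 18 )1685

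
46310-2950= 43360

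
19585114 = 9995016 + 9590098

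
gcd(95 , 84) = 1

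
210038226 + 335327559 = 545365785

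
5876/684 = 8+101/171  =  8.59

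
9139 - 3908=5231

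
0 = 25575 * 0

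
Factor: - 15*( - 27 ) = 3^4*5^1 = 405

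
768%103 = 47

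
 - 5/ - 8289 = 5/8289 = 0.00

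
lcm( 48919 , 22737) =1614327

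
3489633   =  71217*49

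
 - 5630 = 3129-8759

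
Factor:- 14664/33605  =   - 24/55 = - 2^3*3^1 * 5^ ( - 1) * 11^(  -  1)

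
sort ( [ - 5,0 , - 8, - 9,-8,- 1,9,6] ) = [ - 9 , - 8,-8, - 5, - 1, 0,6,9] 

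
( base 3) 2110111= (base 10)1795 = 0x703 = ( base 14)923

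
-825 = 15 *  (-55)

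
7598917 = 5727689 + 1871228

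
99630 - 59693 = 39937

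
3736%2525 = 1211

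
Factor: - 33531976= - 2^3 * 23^1* 182239^1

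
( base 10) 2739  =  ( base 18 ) 883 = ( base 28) 3DN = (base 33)2h0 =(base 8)5263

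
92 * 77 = 7084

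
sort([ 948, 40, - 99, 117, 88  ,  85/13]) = [ - 99, 85/13, 40, 88, 117, 948]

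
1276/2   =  638=638.00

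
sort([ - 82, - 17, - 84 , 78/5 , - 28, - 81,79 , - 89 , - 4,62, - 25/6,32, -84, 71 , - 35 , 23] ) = [ - 89,-84, - 84, - 82, - 81, - 35, - 28, - 17, - 25/6 , - 4 , 78/5,23, 32, 62, 71,79] 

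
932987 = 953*979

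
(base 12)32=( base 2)100110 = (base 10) 38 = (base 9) 42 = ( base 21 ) 1H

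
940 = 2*470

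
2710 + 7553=10263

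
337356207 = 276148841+61207366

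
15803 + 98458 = 114261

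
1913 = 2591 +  - 678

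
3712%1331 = 1050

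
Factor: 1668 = 2^2*3^1*139^1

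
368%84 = 32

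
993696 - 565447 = 428249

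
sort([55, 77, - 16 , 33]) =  [ - 16,33, 55, 77] 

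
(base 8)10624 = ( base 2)1000110010100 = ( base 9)6150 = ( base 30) 500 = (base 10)4500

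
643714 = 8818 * 73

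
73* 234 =17082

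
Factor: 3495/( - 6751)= - 3^1 * 5^1*43^( - 1) * 157^( - 1)*233^1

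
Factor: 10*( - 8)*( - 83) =6640  =  2^4*5^1*83^1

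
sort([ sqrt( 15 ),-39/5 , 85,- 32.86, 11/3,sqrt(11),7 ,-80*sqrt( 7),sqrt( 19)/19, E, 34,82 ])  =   [ -80 *sqrt(7), - 32.86, - 39/5,  sqrt(19 ) /19 , E,sqrt(11), 11/3,sqrt(15),7, 34,  82, 85 ] 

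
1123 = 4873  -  3750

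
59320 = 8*7415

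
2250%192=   138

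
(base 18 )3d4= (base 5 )14320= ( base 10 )1210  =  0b10010111010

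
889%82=69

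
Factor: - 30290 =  - 2^1*5^1*13^1*233^1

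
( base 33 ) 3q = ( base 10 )125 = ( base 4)1331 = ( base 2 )1111101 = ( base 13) 98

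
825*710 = 585750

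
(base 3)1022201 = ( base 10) 964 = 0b1111000100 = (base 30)124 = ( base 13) 592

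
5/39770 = 1/7954 = 0.00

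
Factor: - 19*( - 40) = 2^3*5^1  *  19^1 = 760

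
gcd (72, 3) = 3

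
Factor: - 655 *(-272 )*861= 2^4 * 3^1*5^1 *7^1  *17^1 * 41^1 * 131^1 = 153395760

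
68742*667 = 45850914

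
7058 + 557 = 7615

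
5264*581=3058384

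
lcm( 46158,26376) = 184632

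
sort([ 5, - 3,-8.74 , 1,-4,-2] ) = [ - 8.74, - 4, - 3,-2, 1,  5] 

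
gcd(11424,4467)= 3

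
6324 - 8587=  - 2263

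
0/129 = 0  =  0.00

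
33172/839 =33172/839 = 39.54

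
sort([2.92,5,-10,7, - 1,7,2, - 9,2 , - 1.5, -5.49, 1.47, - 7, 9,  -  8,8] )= [ - 10, - 9, - 8, - 7, - 5.49, - 1.5, -1,1.47,  2, 2,2.92  ,  5, 7,7 , 8,9 ]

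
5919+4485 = 10404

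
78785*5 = 393925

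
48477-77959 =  - 29482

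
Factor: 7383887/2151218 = 2^( - 1 )*7^1*19^(-1) * 907^1*1163^1*56611^( - 1 )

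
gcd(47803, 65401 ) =7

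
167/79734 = 167/79734 = 0.00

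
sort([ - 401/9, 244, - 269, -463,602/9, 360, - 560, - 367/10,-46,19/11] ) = [ - 560, - 463, - 269, -46,-401/9, - 367/10,19/11,602/9,244,360 ]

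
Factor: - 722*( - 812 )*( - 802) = - 2^4 * 7^1 * 19^2*29^1*401^1 = - 470183728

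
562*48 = 26976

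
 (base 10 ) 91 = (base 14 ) 67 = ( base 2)1011011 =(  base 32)2r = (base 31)2t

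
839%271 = 26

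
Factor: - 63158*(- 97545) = 2^1*3^1*5^1*7^1*23^1*929^1 * 1373^1 =6160747110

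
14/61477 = 14/61477 = 0.00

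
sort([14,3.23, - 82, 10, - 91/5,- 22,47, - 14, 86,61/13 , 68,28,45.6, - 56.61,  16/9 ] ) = [-82 , - 56.61,- 22 , - 91/5, - 14, 16/9 , 3.23,  61/13,10,  14,28 , 45.6, 47 , 68, 86 ] 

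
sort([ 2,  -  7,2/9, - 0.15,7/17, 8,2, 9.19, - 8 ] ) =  [  -  8, - 7, - 0.15,2/9, 7/17, 2, 2 , 8, 9.19]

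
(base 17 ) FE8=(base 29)5CS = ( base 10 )4581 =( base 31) 4NO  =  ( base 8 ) 10745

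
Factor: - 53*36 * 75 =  - 2^2*3^3*5^2*53^1 = - 143100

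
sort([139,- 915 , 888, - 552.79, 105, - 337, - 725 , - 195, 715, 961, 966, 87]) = [ - 915 , - 725,-552.79, - 337, - 195, 87, 105 , 139,715, 888, 961, 966]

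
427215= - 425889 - - 853104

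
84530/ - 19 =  - 84530/19 = - 4448.95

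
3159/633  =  4 + 209/211 = 4.99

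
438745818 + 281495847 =720241665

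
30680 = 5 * 6136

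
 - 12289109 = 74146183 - 86435292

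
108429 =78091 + 30338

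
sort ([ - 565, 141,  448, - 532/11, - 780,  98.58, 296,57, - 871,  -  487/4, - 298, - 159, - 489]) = [  -  871, - 780 , - 565, - 489, - 298, - 159, -487/4,-532/11,57,98.58, 141, 296,448]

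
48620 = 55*884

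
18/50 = 9/25 = 0.36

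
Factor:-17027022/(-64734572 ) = 2^( - 1)*3^1*7^(-1 )*17^( - 1 )*31^( - 1 )*41^( - 1 )*107^ ( - 1 )*1567^1*1811^1 = 8513511/32367286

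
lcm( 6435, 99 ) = 6435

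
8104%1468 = 764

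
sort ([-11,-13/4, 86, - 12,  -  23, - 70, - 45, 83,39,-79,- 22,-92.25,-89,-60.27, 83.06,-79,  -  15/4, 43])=[ - 92.25,-89, - 79,-79,- 70,-60.27,-45, -23, - 22,-12,-11,-15/4, -13/4, 39, 43, 83, 83.06, 86 ]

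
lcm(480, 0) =0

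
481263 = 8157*59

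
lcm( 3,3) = 3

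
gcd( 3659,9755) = 1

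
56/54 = 28/27=1.04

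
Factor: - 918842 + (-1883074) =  - 2801916= - 2^2 * 3^2 * 13^1 *5987^1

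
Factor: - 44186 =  - 2^1*22093^1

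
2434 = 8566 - 6132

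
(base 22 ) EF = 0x143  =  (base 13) 1BB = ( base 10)323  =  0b101000011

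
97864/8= 12233 = 12233.00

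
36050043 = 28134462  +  7915581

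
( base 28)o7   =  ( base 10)679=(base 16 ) 2a7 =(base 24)147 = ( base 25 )124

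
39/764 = 39/764 = 0.05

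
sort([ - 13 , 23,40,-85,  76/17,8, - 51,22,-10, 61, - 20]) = [-85, - 51, - 20, - 13,-10,76/17, 8,  22, 23,  40 , 61 ] 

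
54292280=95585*568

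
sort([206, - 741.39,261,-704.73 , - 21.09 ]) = [  -  741.39, - 704.73,  -  21.09, 206,261] 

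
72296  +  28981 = 101277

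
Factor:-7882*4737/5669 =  - 2^1 * 3^1 * 7^1 * 563^1* 1579^1*5669^(-1 ) = - 37337034/5669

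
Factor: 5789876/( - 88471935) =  - 2^2*3^( - 2 )*5^( - 1)*61^2*389^1*1966043^( - 1 ) 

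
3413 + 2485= 5898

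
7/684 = 7/684 = 0.01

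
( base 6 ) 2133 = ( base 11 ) 405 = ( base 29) GP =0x1E9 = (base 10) 489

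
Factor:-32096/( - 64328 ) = 2^2*11^( - 1 ) * 43^( - 1) * 59^1 = 236/473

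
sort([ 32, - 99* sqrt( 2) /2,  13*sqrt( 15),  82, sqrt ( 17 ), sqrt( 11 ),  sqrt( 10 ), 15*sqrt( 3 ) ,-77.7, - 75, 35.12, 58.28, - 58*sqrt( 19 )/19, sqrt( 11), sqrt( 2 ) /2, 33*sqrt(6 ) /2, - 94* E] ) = [ - 94 * E, - 77.7, - 75, - 99 * sqrt( 2) /2, - 58*sqrt( 19 )/19 , sqrt( 2)/2,sqrt( 10),  sqrt(11), sqrt( 11 ), sqrt ( 17), 15 *sqrt(3), 32, 35.12,33*sqrt( 6)/2,13*sqrt(15 ), 58.28, 82 ]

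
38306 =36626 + 1680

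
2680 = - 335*( - 8)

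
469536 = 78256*6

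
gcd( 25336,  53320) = 8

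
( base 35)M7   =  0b1100001001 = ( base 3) 1001210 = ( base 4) 30021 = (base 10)777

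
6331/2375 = 2 + 1581/2375 = 2.67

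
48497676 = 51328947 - 2831271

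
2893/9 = 2893/9 = 321.44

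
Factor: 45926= 2^1*22963^1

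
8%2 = 0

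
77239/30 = 2574 + 19/30  =  2574.63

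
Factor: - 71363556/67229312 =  - 2^ ( - 5)*3^2*11^1* 433^( - 1)*1213^( - 1)*180211^1= -17840889/16807328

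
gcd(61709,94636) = 1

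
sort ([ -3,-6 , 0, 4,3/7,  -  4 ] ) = [-6,-4,-3 , 0, 3/7,  4]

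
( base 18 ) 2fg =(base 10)934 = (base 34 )RG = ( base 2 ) 1110100110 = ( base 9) 1247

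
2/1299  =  2/1299 = 0.00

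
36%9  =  0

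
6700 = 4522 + 2178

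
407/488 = 407/488 = 0.83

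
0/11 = 0= 0.00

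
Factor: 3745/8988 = 2^( - 2 )  *3^(-1 ) * 5^1 = 5/12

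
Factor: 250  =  2^1*5^3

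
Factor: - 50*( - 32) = 1600 = 2^6*5^2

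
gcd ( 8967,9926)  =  7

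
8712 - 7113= 1599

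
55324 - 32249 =23075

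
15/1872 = 5/624 = 0.01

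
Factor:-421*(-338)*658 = 2^2 * 7^1*13^2*47^1 * 421^1=93632084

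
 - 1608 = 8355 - 9963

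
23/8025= 23/8025 = 0.00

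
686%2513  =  686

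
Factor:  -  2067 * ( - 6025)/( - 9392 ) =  - 2^( - 4)*3^1*5^2 * 13^1*53^1 * 241^1*587^( - 1)  =  -12453675/9392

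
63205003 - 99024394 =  - 35819391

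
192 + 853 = 1045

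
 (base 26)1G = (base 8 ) 52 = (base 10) 42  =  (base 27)1f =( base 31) 1b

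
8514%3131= 2252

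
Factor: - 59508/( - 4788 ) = 87/7 =3^1*7^ (-1)*29^1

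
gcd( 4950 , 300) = 150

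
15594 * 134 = 2089596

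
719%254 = 211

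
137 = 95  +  42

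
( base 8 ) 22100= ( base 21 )100J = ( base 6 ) 110544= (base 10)9280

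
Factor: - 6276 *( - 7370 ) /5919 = 15418040/1973= 2^3 *5^1 * 11^1*67^1 * 523^1 * 1973^( - 1 )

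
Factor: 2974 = 2^1 *1487^1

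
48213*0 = 0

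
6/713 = 6/713  =  0.01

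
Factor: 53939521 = 17^1*3172913^1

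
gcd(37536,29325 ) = 1173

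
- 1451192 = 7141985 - 8593177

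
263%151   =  112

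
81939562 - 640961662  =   - 559022100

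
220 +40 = 260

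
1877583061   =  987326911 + 890256150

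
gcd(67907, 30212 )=7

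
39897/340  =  39897/340 =117.34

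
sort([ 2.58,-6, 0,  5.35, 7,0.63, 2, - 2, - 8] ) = [ - 8,-6,-2,0,  0.63 , 2, 2.58, 5.35, 7]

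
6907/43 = 6907/43 = 160.63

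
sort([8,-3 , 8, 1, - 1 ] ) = [ - 3, - 1,1, 8,8]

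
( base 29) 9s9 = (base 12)4a32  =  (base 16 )20c6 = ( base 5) 232030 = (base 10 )8390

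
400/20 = 20 = 20.00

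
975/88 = 975/88 = 11.08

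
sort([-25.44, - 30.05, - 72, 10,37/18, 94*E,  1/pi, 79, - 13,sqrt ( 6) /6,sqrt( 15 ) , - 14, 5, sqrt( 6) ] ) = [  -  72 , - 30.05, - 25.44, - 14,-13, 1/pi,sqrt( 6)/6 , 37/18, sqrt( 6 ),  sqrt( 15), 5, 10, 79, 94*E]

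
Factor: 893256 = 2^3 * 3^1 * 7^1*13^1 * 409^1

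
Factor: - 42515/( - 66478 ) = 2^( - 1)*5^1*11^1*43^( -1) = 55/86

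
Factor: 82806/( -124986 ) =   -  373^1 * 563^( - 1) =-373/563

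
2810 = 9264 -6454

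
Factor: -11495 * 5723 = - 5^1*11^2*19^1*59^1*97^1 = -65785885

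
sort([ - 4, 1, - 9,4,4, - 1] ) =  [ - 9, - 4, - 1, 1,4,4]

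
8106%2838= 2430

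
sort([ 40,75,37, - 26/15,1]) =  [ - 26/15, 1, 37,40, 75]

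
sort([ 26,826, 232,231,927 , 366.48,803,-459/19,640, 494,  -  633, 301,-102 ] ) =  [ - 633,-102,-459/19,  26, 231,232,301,366.48, 494, 640,803, 826, 927]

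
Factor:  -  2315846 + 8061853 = 5746007   =  83^1*107^1*647^1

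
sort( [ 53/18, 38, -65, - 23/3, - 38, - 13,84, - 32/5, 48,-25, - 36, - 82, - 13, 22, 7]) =[ - 82, - 65, - 38, - 36, -25,- 13, - 13, - 23/3, - 32/5,53/18,7, 22,38,48,84]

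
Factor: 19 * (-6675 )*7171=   -  3^1*5^2*19^1*71^1*89^1*101^1 = -909462075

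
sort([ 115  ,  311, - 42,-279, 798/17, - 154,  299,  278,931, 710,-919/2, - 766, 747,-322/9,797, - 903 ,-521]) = [ - 903,-766 , - 521, - 919/2, - 279 , -154, - 42,-322/9,798/17,115, 278,299, 311 , 710,747,  797,931 ] 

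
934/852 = 467/426 = 1.10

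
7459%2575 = 2309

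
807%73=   4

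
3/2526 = 1/842 = 0.00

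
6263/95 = 6263/95 = 65.93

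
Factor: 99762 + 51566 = 151328 =2^5*4729^1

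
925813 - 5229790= - 4303977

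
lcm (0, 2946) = 0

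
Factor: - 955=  - 5^1* 191^1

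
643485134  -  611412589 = 32072545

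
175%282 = 175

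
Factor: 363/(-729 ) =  - 3^ ( - 5)*11^2 = - 121/243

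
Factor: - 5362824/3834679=-2^3 *3^1*439^1 *509^1*761^( - 1)*5039^(-1)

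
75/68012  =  75/68012 = 0.00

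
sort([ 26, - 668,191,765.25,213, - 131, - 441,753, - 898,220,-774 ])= [-898, -774, - 668,-441,-131 , 26,191,  213, 220, 753,765.25]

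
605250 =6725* 90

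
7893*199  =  1570707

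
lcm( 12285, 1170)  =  24570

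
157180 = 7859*20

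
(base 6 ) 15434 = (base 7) 10261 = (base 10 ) 2542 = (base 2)100111101110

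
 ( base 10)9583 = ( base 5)301313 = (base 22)JHD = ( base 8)22557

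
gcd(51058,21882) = 7294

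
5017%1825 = 1367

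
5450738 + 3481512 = 8932250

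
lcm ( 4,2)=4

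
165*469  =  77385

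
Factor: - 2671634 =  - 2^1*7^1 * 23^1*8297^1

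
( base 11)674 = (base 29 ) ro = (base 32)P7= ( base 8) 1447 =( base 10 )807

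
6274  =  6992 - 718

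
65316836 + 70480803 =135797639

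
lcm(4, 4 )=4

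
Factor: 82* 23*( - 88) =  - 165968 = - 2^4*11^1*23^1*41^1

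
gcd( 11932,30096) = 76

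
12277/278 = 44+45/278 = 44.16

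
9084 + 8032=17116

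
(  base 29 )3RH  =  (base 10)3323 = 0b110011111011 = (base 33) 31N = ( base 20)863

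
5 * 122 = 610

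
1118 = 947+171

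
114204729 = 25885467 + 88319262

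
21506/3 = 7168+2/3=7168.67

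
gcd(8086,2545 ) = 1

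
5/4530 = 1/906 = 0.00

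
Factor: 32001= 3^1 * 10667^1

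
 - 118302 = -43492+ - 74810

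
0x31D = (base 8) 1435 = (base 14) 40D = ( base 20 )1jh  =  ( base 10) 797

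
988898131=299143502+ 689754629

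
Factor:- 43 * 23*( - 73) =72197 = 23^1*43^1*73^1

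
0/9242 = 0 = 0.00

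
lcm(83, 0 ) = 0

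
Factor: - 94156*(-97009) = 9133979404 = 2^2*11^1* 8819^1*23539^1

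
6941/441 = 6941/441 = 15.74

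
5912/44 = 134 + 4/11= 134.36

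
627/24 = 26+1/8 = 26.12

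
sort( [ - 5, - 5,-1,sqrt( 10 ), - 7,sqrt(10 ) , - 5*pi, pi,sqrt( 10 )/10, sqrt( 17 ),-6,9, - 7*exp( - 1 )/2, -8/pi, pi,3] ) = [ - 5*pi, - 7,  -  6,- 5, - 5, - 8/pi, - 7*exp( - 1 )/2,  -  1 , sqrt (10 ) /10, 3,pi, pi,sqrt( 10),sqrt(10 ),sqrt( 17 ), 9 ] 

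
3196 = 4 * 799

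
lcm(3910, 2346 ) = 11730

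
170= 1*170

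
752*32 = 24064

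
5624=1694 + 3930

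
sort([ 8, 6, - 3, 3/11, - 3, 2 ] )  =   [  -  3, - 3, 3/11,2, 6,8 ] 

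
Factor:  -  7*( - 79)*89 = 7^1*79^1*89^1 = 49217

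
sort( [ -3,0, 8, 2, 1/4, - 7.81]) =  [ - 7.81  , - 3,  0, 1/4, 2,8] 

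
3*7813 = 23439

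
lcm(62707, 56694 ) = 4138662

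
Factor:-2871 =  - 3^2*11^1*29^1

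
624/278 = 312/139 = 2.24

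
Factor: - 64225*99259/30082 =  - 6374909275/30082 =- 2^( - 1 )*5^2*7^1*13^( - 2 )*89^(-1)*367^1*99259^1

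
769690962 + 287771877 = 1057462839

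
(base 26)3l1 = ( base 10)2575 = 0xa0f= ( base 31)2L2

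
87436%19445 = 9656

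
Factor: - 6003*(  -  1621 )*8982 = 2^1*3^4*23^1*29^1*499^1 * 1621^1 =87402611466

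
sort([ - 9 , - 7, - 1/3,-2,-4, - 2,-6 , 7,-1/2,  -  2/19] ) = [ - 9, - 7,- 6, -4,  -  2, - 2, - 1/2,-1/3, - 2/19, 7 ]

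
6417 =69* 93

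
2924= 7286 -4362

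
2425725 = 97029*25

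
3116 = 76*41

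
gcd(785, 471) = 157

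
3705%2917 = 788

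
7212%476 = 72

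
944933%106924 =89541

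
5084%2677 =2407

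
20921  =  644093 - 623172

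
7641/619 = 7641/619 = 12.34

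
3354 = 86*39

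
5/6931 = 5/6931 = 0.00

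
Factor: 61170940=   2^2 *5^1 * 43^1*71129^1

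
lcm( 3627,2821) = 25389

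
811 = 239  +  572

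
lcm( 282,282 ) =282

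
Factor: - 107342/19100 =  - 2^( - 1 )*5^(- 2)*281^1  =  - 281/50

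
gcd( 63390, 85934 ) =2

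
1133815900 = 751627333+382188567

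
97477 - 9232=88245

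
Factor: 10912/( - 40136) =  - 1364/5017 = -2^2*11^1*29^ ( - 1)*31^1 * 173^(  -  1 )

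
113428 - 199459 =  - 86031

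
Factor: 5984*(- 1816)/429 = -2^8*3^( - 1)*13^( - 1)*17^1*227^1  =  -  987904/39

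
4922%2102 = 718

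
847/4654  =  847/4654= 0.18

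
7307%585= 287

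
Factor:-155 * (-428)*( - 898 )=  - 59573320 = - 2^3*5^1*31^1*107^1 * 449^1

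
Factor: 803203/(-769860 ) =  - 2^( - 2)*3^( - 2)*5^( - 1)*7^( - 1)*13^ (-1 )*47^(-1 )*401^1*2003^1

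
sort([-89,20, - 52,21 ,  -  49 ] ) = [ - 89 , - 52, - 49,20,  21 ] 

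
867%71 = 15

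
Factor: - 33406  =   - 2^1*16703^1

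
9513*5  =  47565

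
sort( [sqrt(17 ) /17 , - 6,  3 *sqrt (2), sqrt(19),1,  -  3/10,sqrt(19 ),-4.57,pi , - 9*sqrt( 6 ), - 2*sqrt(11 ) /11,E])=[ - 9*sqrt(6), - 6, - 4.57, - 2*sqrt(11) /11, - 3/10, sqrt( 17)/17, 1, E,pi , 3*sqrt (2) , sqrt( 19), sqrt( 19) ]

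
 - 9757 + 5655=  - 4102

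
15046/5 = 15046/5 = 3009.20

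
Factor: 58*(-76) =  - 4408=- 2^3 * 19^1*29^1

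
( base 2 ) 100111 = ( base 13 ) 30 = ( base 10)39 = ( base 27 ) 1C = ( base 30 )19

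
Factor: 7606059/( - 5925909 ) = - 2535353/1975303 = -11^( - 1)*179573^( -1)*2535353^1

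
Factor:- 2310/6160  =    -  2^( - 3 ) *3^1= - 3/8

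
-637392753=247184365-884577118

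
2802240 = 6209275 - 3407035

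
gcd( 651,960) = 3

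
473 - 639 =  -  166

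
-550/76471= - 550/76471 = - 0.01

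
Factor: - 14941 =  - 67^1*223^1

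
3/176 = 3/176= 0.02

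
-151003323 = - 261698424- - 110695101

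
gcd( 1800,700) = 100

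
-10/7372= - 5/3686 = -  0.00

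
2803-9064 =-6261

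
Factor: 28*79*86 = 190232=2^3 *7^1 * 43^1 * 79^1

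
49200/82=600 = 600.00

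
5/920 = 1/184 = 0.01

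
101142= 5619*18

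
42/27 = 1 + 5/9=1.56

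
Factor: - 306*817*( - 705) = 2^1*3^3*5^1*17^1*19^1*43^1 *47^1 = 176251410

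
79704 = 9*8856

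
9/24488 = 9/24488=0.00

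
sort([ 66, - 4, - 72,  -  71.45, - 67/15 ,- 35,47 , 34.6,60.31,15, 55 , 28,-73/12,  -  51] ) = [ - 72,-71.45, - 51, - 35,-73/12, - 67/15,-4,15,28,34.6,47 , 55,60.31, 66 ] 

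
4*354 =1416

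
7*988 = 6916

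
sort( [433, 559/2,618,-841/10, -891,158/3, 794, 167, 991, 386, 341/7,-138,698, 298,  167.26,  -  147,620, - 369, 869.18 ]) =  [-891,- 369, - 147 ,-138,-841/10, 341/7,  158/3,  167,167.26,559/2, 298,386, 433, 618,620, 698, 794,869.18, 991]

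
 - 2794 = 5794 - 8588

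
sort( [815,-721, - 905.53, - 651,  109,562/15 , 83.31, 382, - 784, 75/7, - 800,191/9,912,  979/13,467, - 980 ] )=[-980, - 905.53, - 800, - 784,-721, - 651,75/7, 191/9, 562/15, 979/13, 83.31,  109, 382,467, 815, 912] 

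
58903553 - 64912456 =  - 6008903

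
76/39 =1+37/39 = 1.95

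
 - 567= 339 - 906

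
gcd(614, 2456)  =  614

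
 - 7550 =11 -7561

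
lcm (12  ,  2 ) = 12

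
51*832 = 42432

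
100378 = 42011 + 58367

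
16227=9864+6363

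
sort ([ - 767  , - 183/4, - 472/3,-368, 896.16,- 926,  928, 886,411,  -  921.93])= [ - 926, - 921.93,  -  767, - 368,-472/3,- 183/4, 411, 886,896.16, 928]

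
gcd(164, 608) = 4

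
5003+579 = 5582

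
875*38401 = 33600875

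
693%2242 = 693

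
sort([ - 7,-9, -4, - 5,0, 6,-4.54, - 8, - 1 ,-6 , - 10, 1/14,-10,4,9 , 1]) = [ -10, - 10,- 9, -8, - 7, - 6, -5, -4.54,-4,-1, 0, 1/14,1 , 4,6, 9]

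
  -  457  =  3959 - 4416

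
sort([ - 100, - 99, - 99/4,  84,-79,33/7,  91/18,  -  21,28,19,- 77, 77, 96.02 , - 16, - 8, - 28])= [ - 100, - 99,-79, - 77, - 28,-99/4, - 21, - 16, - 8,  33/7,91/18, 19,  28, 77, 84,96.02 ]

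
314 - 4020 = - 3706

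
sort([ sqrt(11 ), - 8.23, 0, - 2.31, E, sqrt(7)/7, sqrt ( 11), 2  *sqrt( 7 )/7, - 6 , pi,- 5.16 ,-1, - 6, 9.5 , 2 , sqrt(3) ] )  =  [ - 8.23, - 6, - 6, - 5.16,-2.31,-1,0 , sqrt (7 ) /7, 2*sqrt(7) /7,sqrt ( 3),2, E, pi, sqrt (11 ),sqrt( 11 ),9.5]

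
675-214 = 461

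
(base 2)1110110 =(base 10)118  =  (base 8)166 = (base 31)3p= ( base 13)91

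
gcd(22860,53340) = 7620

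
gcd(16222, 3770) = 2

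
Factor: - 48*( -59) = 2^4*3^1*59^1 = 2832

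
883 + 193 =1076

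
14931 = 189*79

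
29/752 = 29/752  =  0.04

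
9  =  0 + 9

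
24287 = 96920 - 72633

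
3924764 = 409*9596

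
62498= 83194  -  20696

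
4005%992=37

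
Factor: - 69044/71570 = -82/85= -2^1*5^( - 1 )*17^( - 1)*41^1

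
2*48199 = 96398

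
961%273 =142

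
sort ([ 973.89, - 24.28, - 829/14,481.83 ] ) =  [-829/14, - 24.28, 481.83,  973.89 ]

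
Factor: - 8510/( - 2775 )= 2^1*3^(-1)*5^( - 1 )*23^1=   46/15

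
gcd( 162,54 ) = 54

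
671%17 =8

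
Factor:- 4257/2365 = - 3^2*5^ ( - 1 )= - 9/5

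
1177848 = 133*8856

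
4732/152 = 1183/38=31.13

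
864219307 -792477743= 71741564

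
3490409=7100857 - 3610448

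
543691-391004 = 152687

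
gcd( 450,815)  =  5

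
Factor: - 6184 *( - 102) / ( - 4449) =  - 210256/1483 = - 2^4*17^1*773^1*1483^(-1 )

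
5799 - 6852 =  - 1053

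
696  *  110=76560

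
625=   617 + 8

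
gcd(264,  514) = 2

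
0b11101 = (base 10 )29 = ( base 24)15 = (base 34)T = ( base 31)t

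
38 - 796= - 758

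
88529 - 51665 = 36864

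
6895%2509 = 1877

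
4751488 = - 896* (-5303) 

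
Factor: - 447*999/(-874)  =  2^(-1)*3^4 *19^(-1 )*23^( - 1)*37^1 * 149^1 = 446553/874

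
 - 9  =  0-9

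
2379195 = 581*4095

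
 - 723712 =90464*( - 8) 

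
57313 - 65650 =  - 8337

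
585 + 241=826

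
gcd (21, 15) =3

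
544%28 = 12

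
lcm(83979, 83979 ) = 83979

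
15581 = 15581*1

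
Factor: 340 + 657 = 997^1 = 997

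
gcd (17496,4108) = 4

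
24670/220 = 2467/22 = 112.14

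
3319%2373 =946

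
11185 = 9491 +1694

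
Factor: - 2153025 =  - 3^2*5^2*7^1*1367^1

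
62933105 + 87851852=150784957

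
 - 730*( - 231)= 168630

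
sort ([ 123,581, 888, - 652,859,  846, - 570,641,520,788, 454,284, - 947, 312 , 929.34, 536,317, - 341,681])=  [ - 947, - 652,-570,-341, 123,284 , 312,317,454, 520, 536, 581,641 , 681, 788,846,  859,888,  929.34 ] 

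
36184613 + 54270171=90454784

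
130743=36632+94111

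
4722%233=62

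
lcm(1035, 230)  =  2070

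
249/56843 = 249/56843 = 0.00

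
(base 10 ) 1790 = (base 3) 2110022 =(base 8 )3376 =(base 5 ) 24130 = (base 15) 7E5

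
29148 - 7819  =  21329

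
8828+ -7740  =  1088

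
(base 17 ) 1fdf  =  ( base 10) 9484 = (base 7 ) 36436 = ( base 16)250c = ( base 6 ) 111524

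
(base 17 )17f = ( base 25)GN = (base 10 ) 423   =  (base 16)1A7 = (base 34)cf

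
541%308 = 233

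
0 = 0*9191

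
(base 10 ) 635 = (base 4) 21323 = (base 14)335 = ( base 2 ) 1001111011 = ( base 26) OB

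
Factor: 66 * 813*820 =43999560 = 2^3 *3^2*5^1*11^1*41^1*271^1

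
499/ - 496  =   - 2 + 493/496= - 1.01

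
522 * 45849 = 23933178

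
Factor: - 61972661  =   - 19^1*929^1*3511^1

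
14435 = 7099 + 7336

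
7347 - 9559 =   -  2212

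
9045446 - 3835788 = 5209658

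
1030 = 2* 515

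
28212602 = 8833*3194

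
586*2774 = 1625564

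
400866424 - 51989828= 348876596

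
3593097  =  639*5623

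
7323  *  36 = 263628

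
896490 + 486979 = 1383469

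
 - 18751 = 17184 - 35935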